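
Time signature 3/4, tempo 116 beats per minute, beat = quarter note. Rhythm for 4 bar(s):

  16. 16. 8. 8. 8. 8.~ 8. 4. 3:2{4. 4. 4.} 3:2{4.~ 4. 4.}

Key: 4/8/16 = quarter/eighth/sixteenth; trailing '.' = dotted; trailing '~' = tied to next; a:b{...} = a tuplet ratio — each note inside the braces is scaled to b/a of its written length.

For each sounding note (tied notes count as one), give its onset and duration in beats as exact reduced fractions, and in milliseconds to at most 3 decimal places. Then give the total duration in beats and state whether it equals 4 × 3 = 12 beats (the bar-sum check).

1) 0.0ms=0b +193.966ms=3/8b
2) 193.966ms=3/8b +193.966ms=3/8b
3) 387.931ms=3/4b +387.931ms=3/4b
4) 775.862ms=3/2b +387.931ms=3/4b
5) 1163.793ms=9/4b +387.931ms=3/4b
6) 1551.724ms=3b +775.862ms=3/2b
7) 2327.586ms=9/2b +775.862ms=3/2b
8) 3103.448ms=6b +517.241ms=1b
9) 3620.69ms=7b +517.241ms=1b
10) 4137.931ms=8b +517.241ms=1b
11) 4655.172ms=9b +1034.483ms=2b
12) 5689.655ms=11b +517.241ms=1b
Σ=12b of 12 (116bpm 3/4) — PASS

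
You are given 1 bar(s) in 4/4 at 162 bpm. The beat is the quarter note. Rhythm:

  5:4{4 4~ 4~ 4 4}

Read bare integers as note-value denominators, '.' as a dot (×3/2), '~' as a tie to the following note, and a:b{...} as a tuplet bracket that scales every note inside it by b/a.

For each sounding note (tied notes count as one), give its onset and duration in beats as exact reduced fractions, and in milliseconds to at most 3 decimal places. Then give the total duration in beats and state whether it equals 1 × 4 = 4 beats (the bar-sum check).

1) 0.0ms=0b +296.296ms=4/5b
2) 296.296ms=4/5b +888.889ms=12/5b
3) 1185.185ms=16/5b +296.296ms=4/5b
Σ=4b of 4 (162bpm 4/4) — PASS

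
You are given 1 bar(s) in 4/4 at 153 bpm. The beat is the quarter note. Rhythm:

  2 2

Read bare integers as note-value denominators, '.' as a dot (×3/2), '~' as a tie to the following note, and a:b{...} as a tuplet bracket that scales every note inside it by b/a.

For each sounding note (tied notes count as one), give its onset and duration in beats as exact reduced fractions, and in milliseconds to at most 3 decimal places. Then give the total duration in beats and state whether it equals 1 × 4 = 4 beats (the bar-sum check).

1) 0.0ms=0b +784.314ms=2b
2) 784.314ms=2b +784.314ms=2b
Σ=4b of 4 (153bpm 4/4) — PASS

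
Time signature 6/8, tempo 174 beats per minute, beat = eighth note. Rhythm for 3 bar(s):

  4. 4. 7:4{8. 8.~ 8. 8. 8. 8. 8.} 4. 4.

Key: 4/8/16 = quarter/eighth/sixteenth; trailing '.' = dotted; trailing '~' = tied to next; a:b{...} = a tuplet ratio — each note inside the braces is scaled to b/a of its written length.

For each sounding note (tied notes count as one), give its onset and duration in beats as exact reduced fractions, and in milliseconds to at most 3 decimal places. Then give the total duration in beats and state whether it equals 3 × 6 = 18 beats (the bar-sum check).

1) 0.0ms=0b +1034.483ms=3b
2) 1034.483ms=3b +1034.483ms=3b
3) 2068.966ms=6b +295.567ms=6/7b
4) 2364.532ms=48/7b +591.133ms=12/7b
5) 2955.665ms=60/7b +295.567ms=6/7b
6) 3251.232ms=66/7b +295.567ms=6/7b
7) 3546.798ms=72/7b +295.567ms=6/7b
8) 3842.365ms=78/7b +295.567ms=6/7b
9) 4137.931ms=12b +1034.483ms=3b
10) 5172.414ms=15b +1034.483ms=3b
Σ=18b of 18 (174bpm 6/8) — PASS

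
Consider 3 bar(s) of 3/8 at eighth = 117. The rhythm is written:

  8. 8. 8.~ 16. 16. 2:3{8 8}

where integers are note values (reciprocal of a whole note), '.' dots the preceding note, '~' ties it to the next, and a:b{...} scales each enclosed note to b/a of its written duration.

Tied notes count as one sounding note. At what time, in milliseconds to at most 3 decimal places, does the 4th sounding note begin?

note 4 onset = 21/4b = 2692.308ms

1. 0.0ms @ 0 + 769.231ms (3/2)
2. 769.231ms @ 3/2 + 769.231ms (3/2)
3. 1538.462ms @ 3 + 1153.846ms (9/4)
4. 2692.308ms @ 21/4 + 384.615ms (3/4)
5. 3076.923ms @ 6 + 769.231ms (3/2)
6. 3846.154ms @ 15/2 + 769.231ms (3/2)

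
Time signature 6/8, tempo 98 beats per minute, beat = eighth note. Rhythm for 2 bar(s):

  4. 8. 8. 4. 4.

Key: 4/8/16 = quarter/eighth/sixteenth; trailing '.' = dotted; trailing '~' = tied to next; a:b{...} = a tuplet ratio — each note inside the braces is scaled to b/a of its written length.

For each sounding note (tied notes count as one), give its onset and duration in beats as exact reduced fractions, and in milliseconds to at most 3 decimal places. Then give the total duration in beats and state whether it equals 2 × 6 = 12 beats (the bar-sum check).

1) 0.0ms=0b +1836.735ms=3b
2) 1836.735ms=3b +918.367ms=3/2b
3) 2755.102ms=9/2b +918.367ms=3/2b
4) 3673.469ms=6b +1836.735ms=3b
5) 5510.204ms=9b +1836.735ms=3b
Σ=12b of 12 (98bpm 6/8) — PASS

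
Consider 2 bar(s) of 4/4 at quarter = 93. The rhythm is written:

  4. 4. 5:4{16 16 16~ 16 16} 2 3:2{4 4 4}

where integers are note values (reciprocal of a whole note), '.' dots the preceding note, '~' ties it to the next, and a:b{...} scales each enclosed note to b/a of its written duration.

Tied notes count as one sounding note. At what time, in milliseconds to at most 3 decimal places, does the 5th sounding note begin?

1. 0.0ms @ 0 + 967.742ms (3/2)
2. 967.742ms @ 3/2 + 967.742ms (3/2)
3. 1935.484ms @ 3 + 129.032ms (1/5)
4. 2064.516ms @ 16/5 + 129.032ms (1/5)
5. 2193.548ms @ 17/5 + 258.065ms (2/5)
6. 2451.613ms @ 19/5 + 129.032ms (1/5)
7. 2580.645ms @ 4 + 1290.323ms (2)
8. 3870.968ms @ 6 + 430.108ms (2/3)
9. 4301.075ms @ 20/3 + 430.108ms (2/3)
10. 4731.183ms @ 22/3 + 430.108ms (2/3)

note 5 onset = 17/5b = 2193.548ms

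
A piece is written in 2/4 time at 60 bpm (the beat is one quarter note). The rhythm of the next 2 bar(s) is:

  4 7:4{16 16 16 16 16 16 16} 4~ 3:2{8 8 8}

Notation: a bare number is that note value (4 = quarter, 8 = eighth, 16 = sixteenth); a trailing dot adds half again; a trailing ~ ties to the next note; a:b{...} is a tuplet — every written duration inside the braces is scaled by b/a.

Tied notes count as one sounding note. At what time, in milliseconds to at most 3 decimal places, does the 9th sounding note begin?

note 9 onset = 2b = 2000.0ms

1. 0.0ms @ 0 + 1000.0ms (1)
2. 1000.0ms @ 1 + 142.857ms (1/7)
3. 1142.857ms @ 8/7 + 142.857ms (1/7)
4. 1285.714ms @ 9/7 + 142.857ms (1/7)
5. 1428.571ms @ 10/7 + 142.857ms (1/7)
6. 1571.429ms @ 11/7 + 142.857ms (1/7)
7. 1714.286ms @ 12/7 + 142.857ms (1/7)
8. 1857.143ms @ 13/7 + 142.857ms (1/7)
9. 2000.0ms @ 2 + 1333.333ms (4/3)
10. 3333.333ms @ 10/3 + 333.333ms (1/3)
11. 3666.667ms @ 11/3 + 333.333ms (1/3)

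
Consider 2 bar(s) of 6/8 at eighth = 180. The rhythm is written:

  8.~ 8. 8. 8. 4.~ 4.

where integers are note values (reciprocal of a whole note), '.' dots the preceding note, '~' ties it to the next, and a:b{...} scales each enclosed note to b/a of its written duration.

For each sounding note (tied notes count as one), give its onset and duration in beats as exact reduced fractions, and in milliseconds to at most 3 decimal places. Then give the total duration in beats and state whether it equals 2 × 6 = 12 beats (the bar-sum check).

1) 0.0ms=0b +1000.0ms=3b
2) 1000.0ms=3b +500.0ms=3/2b
3) 1500.0ms=9/2b +500.0ms=3/2b
4) 2000.0ms=6b +2000.0ms=6b
Σ=12b of 12 (180bpm 6/8) — PASS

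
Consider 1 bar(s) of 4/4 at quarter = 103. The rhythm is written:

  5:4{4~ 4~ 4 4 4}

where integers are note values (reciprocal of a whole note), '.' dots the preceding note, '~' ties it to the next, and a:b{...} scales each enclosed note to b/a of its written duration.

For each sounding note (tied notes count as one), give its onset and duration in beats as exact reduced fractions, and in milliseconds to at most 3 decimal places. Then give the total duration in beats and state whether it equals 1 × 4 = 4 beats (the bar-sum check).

1) 0.0ms=0b +1398.058ms=12/5b
2) 1398.058ms=12/5b +466.019ms=4/5b
3) 1864.078ms=16/5b +466.019ms=4/5b
Σ=4b of 4 (103bpm 4/4) — PASS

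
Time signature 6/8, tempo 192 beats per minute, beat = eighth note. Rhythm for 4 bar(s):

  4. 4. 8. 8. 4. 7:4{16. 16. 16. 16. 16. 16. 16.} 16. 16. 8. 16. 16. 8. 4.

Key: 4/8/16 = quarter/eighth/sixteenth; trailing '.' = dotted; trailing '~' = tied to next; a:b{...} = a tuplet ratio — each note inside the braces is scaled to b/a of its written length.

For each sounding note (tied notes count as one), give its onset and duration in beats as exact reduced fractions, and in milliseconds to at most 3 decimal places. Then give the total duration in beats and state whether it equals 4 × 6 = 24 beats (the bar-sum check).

1) 0.0ms=0b +937.5ms=3b
2) 937.5ms=3b +937.5ms=3b
3) 1875.0ms=6b +468.75ms=3/2b
4) 2343.75ms=15/2b +468.75ms=3/2b
5) 2812.5ms=9b +937.5ms=3b
6) 3750.0ms=12b +133.929ms=3/7b
7) 3883.929ms=87/7b +133.929ms=3/7b
8) 4017.857ms=90/7b +133.929ms=3/7b
9) 4151.786ms=93/7b +133.929ms=3/7b
10) 4285.714ms=96/7b +133.929ms=3/7b
11) 4419.643ms=99/7b +133.929ms=3/7b
12) 4553.571ms=102/7b +133.929ms=3/7b
13) 4687.5ms=15b +234.375ms=3/4b
14) 4921.875ms=63/4b +234.375ms=3/4b
15) 5156.25ms=33/2b +468.75ms=3/2b
16) 5625.0ms=18b +234.375ms=3/4b
17) 5859.375ms=75/4b +234.375ms=3/4b
18) 6093.75ms=39/2b +468.75ms=3/2b
19) 6562.5ms=21b +937.5ms=3b
Σ=24b of 24 (192bpm 6/8) — PASS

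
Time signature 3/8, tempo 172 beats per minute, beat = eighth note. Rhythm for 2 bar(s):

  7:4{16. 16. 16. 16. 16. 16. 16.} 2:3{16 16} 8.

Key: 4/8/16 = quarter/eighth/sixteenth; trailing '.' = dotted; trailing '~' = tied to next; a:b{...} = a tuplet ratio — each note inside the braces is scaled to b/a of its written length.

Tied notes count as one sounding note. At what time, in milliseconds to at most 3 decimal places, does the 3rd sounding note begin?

note 3 onset = 6/7b = 299.003ms

1. 0.0ms @ 0 + 149.502ms (3/7)
2. 149.502ms @ 3/7 + 149.502ms (3/7)
3. 299.003ms @ 6/7 + 149.502ms (3/7)
4. 448.505ms @ 9/7 + 149.502ms (3/7)
5. 598.007ms @ 12/7 + 149.502ms (3/7)
6. 747.508ms @ 15/7 + 149.502ms (3/7)
7. 897.01ms @ 18/7 + 149.502ms (3/7)
8. 1046.512ms @ 3 + 261.628ms (3/4)
9. 1308.14ms @ 15/4 + 261.628ms (3/4)
10. 1569.767ms @ 9/2 + 523.256ms (3/2)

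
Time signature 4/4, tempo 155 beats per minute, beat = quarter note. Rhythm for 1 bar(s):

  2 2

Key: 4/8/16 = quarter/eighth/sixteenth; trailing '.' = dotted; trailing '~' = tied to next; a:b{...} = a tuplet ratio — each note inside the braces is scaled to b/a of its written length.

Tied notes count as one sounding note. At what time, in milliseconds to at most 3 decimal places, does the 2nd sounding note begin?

note 2 onset = 2b = 774.194ms

1. 0.0ms @ 0 + 774.194ms (2)
2. 774.194ms @ 2 + 774.194ms (2)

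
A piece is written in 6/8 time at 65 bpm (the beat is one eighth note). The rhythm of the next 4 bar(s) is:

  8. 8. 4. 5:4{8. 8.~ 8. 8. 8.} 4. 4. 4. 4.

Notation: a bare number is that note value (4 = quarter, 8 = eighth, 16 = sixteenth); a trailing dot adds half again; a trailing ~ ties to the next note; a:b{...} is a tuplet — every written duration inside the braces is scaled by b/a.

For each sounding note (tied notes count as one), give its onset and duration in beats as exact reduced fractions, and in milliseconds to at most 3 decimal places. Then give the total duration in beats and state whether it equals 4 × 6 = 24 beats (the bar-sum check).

1) 0.0ms=0b +1384.615ms=3/2b
2) 1384.615ms=3/2b +1384.615ms=3/2b
3) 2769.231ms=3b +2769.231ms=3b
4) 5538.462ms=6b +1107.692ms=6/5b
5) 6646.154ms=36/5b +2215.385ms=12/5b
6) 8861.538ms=48/5b +1107.692ms=6/5b
7) 9969.231ms=54/5b +1107.692ms=6/5b
8) 11076.923ms=12b +2769.231ms=3b
9) 13846.154ms=15b +2769.231ms=3b
10) 16615.385ms=18b +2769.231ms=3b
11) 19384.615ms=21b +2769.231ms=3b
Σ=24b of 24 (65bpm 6/8) — PASS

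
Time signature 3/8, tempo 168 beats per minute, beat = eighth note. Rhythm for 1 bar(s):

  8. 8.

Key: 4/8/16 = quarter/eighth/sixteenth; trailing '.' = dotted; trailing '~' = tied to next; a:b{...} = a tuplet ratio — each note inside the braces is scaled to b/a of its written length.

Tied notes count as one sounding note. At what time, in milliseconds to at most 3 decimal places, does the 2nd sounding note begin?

note 2 onset = 3/2b = 535.714ms

1. 0.0ms @ 0 + 535.714ms (3/2)
2. 535.714ms @ 3/2 + 535.714ms (3/2)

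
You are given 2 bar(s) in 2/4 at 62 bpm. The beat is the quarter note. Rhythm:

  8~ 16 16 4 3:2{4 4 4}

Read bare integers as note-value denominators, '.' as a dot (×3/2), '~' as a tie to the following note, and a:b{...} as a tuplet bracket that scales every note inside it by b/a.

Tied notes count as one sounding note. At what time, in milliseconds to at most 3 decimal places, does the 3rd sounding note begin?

note 3 onset = 1b = 967.742ms

1. 0.0ms @ 0 + 725.806ms (3/4)
2. 725.806ms @ 3/4 + 241.935ms (1/4)
3. 967.742ms @ 1 + 967.742ms (1)
4. 1935.484ms @ 2 + 645.161ms (2/3)
5. 2580.645ms @ 8/3 + 645.161ms (2/3)
6. 3225.806ms @ 10/3 + 645.161ms (2/3)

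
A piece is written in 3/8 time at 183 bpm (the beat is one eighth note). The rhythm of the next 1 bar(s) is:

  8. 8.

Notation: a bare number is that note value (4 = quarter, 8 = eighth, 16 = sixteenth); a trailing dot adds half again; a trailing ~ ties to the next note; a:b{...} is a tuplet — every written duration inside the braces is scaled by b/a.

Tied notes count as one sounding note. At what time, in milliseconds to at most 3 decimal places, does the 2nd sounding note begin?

1. 0.0ms @ 0 + 491.803ms (3/2)
2. 491.803ms @ 3/2 + 491.803ms (3/2)

note 2 onset = 3/2b = 491.803ms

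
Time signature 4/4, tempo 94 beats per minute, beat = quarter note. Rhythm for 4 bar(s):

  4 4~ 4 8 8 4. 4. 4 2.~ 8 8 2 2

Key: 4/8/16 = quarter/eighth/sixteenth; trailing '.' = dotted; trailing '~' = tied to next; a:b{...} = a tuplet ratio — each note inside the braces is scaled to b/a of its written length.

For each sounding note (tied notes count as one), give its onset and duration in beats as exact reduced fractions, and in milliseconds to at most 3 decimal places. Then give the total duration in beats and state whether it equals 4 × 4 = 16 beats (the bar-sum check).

1) 0.0ms=0b +638.298ms=1b
2) 638.298ms=1b +1276.596ms=2b
3) 1914.894ms=3b +319.149ms=1/2b
4) 2234.043ms=7/2b +319.149ms=1/2b
5) 2553.191ms=4b +957.447ms=3/2b
6) 3510.638ms=11/2b +957.447ms=3/2b
7) 4468.085ms=7b +638.298ms=1b
8) 5106.383ms=8b +2234.043ms=7/2b
9) 7340.426ms=23/2b +319.149ms=1/2b
10) 7659.574ms=12b +1276.596ms=2b
11) 8936.17ms=14b +1276.596ms=2b
Σ=16b of 16 (94bpm 4/4) — PASS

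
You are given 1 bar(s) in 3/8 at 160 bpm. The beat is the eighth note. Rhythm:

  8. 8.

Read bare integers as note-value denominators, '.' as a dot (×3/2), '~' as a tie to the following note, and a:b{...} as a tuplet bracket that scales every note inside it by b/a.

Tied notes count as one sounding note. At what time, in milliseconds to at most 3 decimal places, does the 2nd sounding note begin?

1. 0.0ms @ 0 + 562.5ms (3/2)
2. 562.5ms @ 3/2 + 562.5ms (3/2)

note 2 onset = 3/2b = 562.5ms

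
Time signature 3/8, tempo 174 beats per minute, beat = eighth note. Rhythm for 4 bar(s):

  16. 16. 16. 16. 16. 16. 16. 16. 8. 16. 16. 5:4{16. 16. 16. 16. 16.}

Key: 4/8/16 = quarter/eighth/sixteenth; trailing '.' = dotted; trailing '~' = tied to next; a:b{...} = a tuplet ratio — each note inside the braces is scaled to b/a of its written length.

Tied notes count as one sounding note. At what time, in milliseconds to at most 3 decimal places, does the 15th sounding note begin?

note 15 onset = 54/5b = 3724.138ms

1. 0.0ms @ 0 + 258.621ms (3/4)
2. 258.621ms @ 3/4 + 258.621ms (3/4)
3. 517.241ms @ 3/2 + 258.621ms (3/4)
4. 775.862ms @ 9/4 + 258.621ms (3/4)
5. 1034.483ms @ 3 + 258.621ms (3/4)
6. 1293.103ms @ 15/4 + 258.621ms (3/4)
7. 1551.724ms @ 9/2 + 258.621ms (3/4)
8. 1810.345ms @ 21/4 + 258.621ms (3/4)
9. 2068.966ms @ 6 + 517.241ms (3/2)
10. 2586.207ms @ 15/2 + 258.621ms (3/4)
11. 2844.828ms @ 33/4 + 258.621ms (3/4)
12. 3103.448ms @ 9 + 206.897ms (3/5)
13. 3310.345ms @ 48/5 + 206.897ms (3/5)
14. 3517.241ms @ 51/5 + 206.897ms (3/5)
15. 3724.138ms @ 54/5 + 206.897ms (3/5)
16. 3931.034ms @ 57/5 + 206.897ms (3/5)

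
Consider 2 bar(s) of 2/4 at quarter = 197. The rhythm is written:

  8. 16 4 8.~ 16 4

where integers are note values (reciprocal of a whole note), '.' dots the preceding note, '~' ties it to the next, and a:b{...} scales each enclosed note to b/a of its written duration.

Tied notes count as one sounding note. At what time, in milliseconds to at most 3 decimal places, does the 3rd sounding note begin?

1. 0.0ms @ 0 + 228.426ms (3/4)
2. 228.426ms @ 3/4 + 76.142ms (1/4)
3. 304.569ms @ 1 + 304.569ms (1)
4. 609.137ms @ 2 + 304.569ms (1)
5. 913.706ms @ 3 + 304.569ms (1)

note 3 onset = 1b = 304.569ms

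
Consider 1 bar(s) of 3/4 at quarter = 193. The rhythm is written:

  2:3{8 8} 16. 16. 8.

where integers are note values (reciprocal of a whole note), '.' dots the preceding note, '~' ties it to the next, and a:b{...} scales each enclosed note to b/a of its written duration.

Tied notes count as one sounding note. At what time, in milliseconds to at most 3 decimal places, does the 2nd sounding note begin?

note 2 onset = 3/4b = 233.161ms

1. 0.0ms @ 0 + 233.161ms (3/4)
2. 233.161ms @ 3/4 + 233.161ms (3/4)
3. 466.321ms @ 3/2 + 116.58ms (3/8)
4. 582.902ms @ 15/8 + 116.58ms (3/8)
5. 699.482ms @ 9/4 + 233.161ms (3/4)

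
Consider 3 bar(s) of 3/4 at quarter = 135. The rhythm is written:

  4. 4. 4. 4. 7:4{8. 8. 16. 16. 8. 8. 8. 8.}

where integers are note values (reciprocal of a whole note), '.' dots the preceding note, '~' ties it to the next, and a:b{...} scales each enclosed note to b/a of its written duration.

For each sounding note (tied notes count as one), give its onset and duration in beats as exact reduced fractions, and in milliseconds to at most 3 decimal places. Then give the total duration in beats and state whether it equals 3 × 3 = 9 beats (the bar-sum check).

1) 0.0ms=0b +666.667ms=3/2b
2) 666.667ms=3/2b +666.667ms=3/2b
3) 1333.333ms=3b +666.667ms=3/2b
4) 2000.0ms=9/2b +666.667ms=3/2b
5) 2666.667ms=6b +190.476ms=3/7b
6) 2857.143ms=45/7b +190.476ms=3/7b
7) 3047.619ms=48/7b +95.238ms=3/14b
8) 3142.857ms=99/14b +95.238ms=3/14b
9) 3238.095ms=51/7b +190.476ms=3/7b
10) 3428.571ms=54/7b +190.476ms=3/7b
11) 3619.048ms=57/7b +190.476ms=3/7b
12) 3809.524ms=60/7b +190.476ms=3/7b
Σ=9b of 9 (135bpm 3/4) — PASS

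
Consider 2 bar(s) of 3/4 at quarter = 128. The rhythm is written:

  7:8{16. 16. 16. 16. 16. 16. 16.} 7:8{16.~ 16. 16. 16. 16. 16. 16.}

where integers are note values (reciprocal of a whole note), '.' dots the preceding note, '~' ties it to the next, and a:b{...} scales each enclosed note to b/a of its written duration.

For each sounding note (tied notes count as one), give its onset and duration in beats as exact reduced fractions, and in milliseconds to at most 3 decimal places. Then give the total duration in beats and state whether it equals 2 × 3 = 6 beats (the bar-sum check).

1) 0.0ms=0b +200.893ms=3/7b
2) 200.893ms=3/7b +200.893ms=3/7b
3) 401.786ms=6/7b +200.893ms=3/7b
4) 602.679ms=9/7b +200.893ms=3/7b
5) 803.571ms=12/7b +200.893ms=3/7b
6) 1004.464ms=15/7b +200.893ms=3/7b
7) 1205.357ms=18/7b +200.893ms=3/7b
8) 1406.25ms=3b +401.786ms=6/7b
9) 1808.036ms=27/7b +200.893ms=3/7b
10) 2008.929ms=30/7b +200.893ms=3/7b
11) 2209.821ms=33/7b +200.893ms=3/7b
12) 2410.714ms=36/7b +200.893ms=3/7b
13) 2611.607ms=39/7b +200.893ms=3/7b
Σ=6b of 6 (128bpm 3/4) — PASS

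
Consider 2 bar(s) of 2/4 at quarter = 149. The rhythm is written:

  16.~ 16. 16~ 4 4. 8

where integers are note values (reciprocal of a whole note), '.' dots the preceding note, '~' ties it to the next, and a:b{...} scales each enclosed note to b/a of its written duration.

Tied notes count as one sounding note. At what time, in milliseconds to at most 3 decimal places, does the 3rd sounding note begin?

1. 0.0ms @ 0 + 302.013ms (3/4)
2. 302.013ms @ 3/4 + 503.356ms (5/4)
3. 805.369ms @ 2 + 604.027ms (3/2)
4. 1409.396ms @ 7/2 + 201.342ms (1/2)

note 3 onset = 2b = 805.369ms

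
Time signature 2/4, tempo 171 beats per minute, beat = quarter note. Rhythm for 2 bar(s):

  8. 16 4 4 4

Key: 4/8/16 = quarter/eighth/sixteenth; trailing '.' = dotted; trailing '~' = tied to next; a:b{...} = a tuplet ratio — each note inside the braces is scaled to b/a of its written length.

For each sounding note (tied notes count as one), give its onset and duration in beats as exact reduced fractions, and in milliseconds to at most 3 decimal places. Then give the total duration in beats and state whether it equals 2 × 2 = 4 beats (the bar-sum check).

1) 0.0ms=0b +263.158ms=3/4b
2) 263.158ms=3/4b +87.719ms=1/4b
3) 350.877ms=1b +350.877ms=1b
4) 701.754ms=2b +350.877ms=1b
5) 1052.632ms=3b +350.877ms=1b
Σ=4b of 4 (171bpm 2/4) — PASS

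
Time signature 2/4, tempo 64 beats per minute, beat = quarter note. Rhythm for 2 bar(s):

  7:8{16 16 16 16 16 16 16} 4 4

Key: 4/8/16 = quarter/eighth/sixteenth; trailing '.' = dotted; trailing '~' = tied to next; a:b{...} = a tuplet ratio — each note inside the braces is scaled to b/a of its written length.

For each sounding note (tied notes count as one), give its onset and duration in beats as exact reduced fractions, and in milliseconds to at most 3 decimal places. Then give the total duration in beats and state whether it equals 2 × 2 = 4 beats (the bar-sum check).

1) 0.0ms=0b +267.857ms=2/7b
2) 267.857ms=2/7b +267.857ms=2/7b
3) 535.714ms=4/7b +267.857ms=2/7b
4) 803.571ms=6/7b +267.857ms=2/7b
5) 1071.429ms=8/7b +267.857ms=2/7b
6) 1339.286ms=10/7b +267.857ms=2/7b
7) 1607.143ms=12/7b +267.857ms=2/7b
8) 1875.0ms=2b +937.5ms=1b
9) 2812.5ms=3b +937.5ms=1b
Σ=4b of 4 (64bpm 2/4) — PASS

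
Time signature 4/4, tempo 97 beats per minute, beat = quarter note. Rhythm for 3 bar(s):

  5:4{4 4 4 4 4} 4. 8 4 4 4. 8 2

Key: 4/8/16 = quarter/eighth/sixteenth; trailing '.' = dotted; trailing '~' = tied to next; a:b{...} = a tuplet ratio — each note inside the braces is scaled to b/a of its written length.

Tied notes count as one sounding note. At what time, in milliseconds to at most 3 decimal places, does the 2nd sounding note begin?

1. 0.0ms @ 0 + 494.845ms (4/5)
2. 494.845ms @ 4/5 + 494.845ms (4/5)
3. 989.691ms @ 8/5 + 494.845ms (4/5)
4. 1484.536ms @ 12/5 + 494.845ms (4/5)
5. 1979.381ms @ 16/5 + 494.845ms (4/5)
6. 2474.227ms @ 4 + 927.835ms (3/2)
7. 3402.062ms @ 11/2 + 309.278ms (1/2)
8. 3711.34ms @ 6 + 618.557ms (1)
9. 4329.897ms @ 7 + 618.557ms (1)
10. 4948.454ms @ 8 + 927.835ms (3/2)
11. 5876.289ms @ 19/2 + 309.278ms (1/2)
12. 6185.567ms @ 10 + 1237.113ms (2)

note 2 onset = 4/5b = 494.845ms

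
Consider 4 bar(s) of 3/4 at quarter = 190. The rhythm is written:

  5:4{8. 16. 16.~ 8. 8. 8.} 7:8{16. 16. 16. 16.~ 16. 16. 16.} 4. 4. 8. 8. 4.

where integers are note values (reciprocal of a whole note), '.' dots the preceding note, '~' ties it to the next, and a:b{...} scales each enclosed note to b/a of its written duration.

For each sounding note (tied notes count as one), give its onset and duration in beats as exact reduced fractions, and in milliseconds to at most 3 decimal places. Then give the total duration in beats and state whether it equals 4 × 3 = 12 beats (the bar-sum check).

1) 0.0ms=0b +189.474ms=3/5b
2) 189.474ms=3/5b +94.737ms=3/10b
3) 284.211ms=9/10b +284.211ms=9/10b
4) 568.421ms=9/5b +189.474ms=3/5b
5) 757.895ms=12/5b +189.474ms=3/5b
6) 947.368ms=3b +135.338ms=3/7b
7) 1082.707ms=24/7b +135.338ms=3/7b
8) 1218.045ms=27/7b +135.338ms=3/7b
9) 1353.383ms=30/7b +270.677ms=6/7b
10) 1624.06ms=36/7b +135.338ms=3/7b
11) 1759.398ms=39/7b +135.338ms=3/7b
12) 1894.737ms=6b +473.684ms=3/2b
13) 2368.421ms=15/2b +473.684ms=3/2b
14) 2842.105ms=9b +236.842ms=3/4b
15) 3078.947ms=39/4b +236.842ms=3/4b
16) 3315.789ms=21/2b +473.684ms=3/2b
Σ=12b of 12 (190bpm 3/4) — PASS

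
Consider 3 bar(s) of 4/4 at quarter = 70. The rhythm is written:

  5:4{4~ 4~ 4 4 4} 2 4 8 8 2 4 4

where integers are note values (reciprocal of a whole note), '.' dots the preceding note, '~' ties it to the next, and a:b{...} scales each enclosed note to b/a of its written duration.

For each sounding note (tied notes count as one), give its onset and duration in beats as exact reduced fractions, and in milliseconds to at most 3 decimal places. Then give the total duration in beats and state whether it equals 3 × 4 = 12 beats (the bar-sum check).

1) 0.0ms=0b +2057.143ms=12/5b
2) 2057.143ms=12/5b +685.714ms=4/5b
3) 2742.857ms=16/5b +685.714ms=4/5b
4) 3428.571ms=4b +1714.286ms=2b
5) 5142.857ms=6b +857.143ms=1b
6) 6000.0ms=7b +428.571ms=1/2b
7) 6428.571ms=15/2b +428.571ms=1/2b
8) 6857.143ms=8b +1714.286ms=2b
9) 8571.429ms=10b +857.143ms=1b
10) 9428.571ms=11b +857.143ms=1b
Σ=12b of 12 (70bpm 4/4) — PASS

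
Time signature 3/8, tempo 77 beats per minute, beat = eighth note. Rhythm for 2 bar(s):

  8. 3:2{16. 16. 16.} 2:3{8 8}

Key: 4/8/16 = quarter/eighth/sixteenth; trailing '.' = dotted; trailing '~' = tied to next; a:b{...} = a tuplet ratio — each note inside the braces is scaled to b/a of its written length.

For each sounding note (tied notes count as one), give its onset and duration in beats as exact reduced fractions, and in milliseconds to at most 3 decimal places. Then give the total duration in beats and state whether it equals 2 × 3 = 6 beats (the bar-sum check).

1) 0.0ms=0b +1168.831ms=3/2b
2) 1168.831ms=3/2b +389.61ms=1/2b
3) 1558.442ms=2b +389.61ms=1/2b
4) 1948.052ms=5/2b +389.61ms=1/2b
5) 2337.662ms=3b +1168.831ms=3/2b
6) 3506.494ms=9/2b +1168.831ms=3/2b
Σ=6b of 6 (77bpm 3/8) — PASS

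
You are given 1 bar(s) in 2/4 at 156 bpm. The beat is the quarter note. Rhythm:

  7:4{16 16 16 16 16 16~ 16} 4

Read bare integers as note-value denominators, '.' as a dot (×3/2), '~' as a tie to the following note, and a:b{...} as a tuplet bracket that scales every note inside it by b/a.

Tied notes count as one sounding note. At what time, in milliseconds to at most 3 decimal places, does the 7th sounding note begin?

note 7 onset = 1b = 384.615ms

1. 0.0ms @ 0 + 54.945ms (1/7)
2. 54.945ms @ 1/7 + 54.945ms (1/7)
3. 109.89ms @ 2/7 + 54.945ms (1/7)
4. 164.835ms @ 3/7 + 54.945ms (1/7)
5. 219.78ms @ 4/7 + 54.945ms (1/7)
6. 274.725ms @ 5/7 + 109.89ms (2/7)
7. 384.615ms @ 1 + 384.615ms (1)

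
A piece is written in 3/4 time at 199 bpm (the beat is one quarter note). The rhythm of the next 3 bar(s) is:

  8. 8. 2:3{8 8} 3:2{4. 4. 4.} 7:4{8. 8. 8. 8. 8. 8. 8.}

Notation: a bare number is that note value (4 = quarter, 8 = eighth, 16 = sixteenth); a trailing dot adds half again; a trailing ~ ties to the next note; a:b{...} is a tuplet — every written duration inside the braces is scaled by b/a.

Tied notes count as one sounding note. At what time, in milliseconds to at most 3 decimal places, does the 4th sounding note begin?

note 4 onset = 9/4b = 678.392ms

1. 0.0ms @ 0 + 226.131ms (3/4)
2. 226.131ms @ 3/4 + 226.131ms (3/4)
3. 452.261ms @ 3/2 + 226.131ms (3/4)
4. 678.392ms @ 9/4 + 226.131ms (3/4)
5. 904.523ms @ 3 + 301.508ms (1)
6. 1206.03ms @ 4 + 301.508ms (1)
7. 1507.538ms @ 5 + 301.508ms (1)
8. 1809.045ms @ 6 + 129.218ms (3/7)
9. 1938.263ms @ 45/7 + 129.218ms (3/7)
10. 2067.48ms @ 48/7 + 129.218ms (3/7)
11. 2196.698ms @ 51/7 + 129.218ms (3/7)
12. 2325.915ms @ 54/7 + 129.218ms (3/7)
13. 2455.133ms @ 57/7 + 129.218ms (3/7)
14. 2584.35ms @ 60/7 + 129.218ms (3/7)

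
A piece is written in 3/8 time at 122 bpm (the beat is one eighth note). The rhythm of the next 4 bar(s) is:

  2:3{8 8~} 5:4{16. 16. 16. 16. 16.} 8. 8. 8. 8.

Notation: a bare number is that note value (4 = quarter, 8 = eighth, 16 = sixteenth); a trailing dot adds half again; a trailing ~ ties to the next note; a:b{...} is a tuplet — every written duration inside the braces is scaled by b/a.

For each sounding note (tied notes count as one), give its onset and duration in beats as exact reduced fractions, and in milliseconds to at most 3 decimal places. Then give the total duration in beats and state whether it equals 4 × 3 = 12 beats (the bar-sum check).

1) 0.0ms=0b +737.705ms=3/2b
2) 737.705ms=3/2b +1032.787ms=21/10b
3) 1770.492ms=18/5b +295.082ms=3/5b
4) 2065.574ms=21/5b +295.082ms=3/5b
5) 2360.656ms=24/5b +295.082ms=3/5b
6) 2655.738ms=27/5b +295.082ms=3/5b
7) 2950.82ms=6b +737.705ms=3/2b
8) 3688.525ms=15/2b +737.705ms=3/2b
9) 4426.23ms=9b +737.705ms=3/2b
10) 5163.934ms=21/2b +737.705ms=3/2b
Σ=12b of 12 (122bpm 3/8) — PASS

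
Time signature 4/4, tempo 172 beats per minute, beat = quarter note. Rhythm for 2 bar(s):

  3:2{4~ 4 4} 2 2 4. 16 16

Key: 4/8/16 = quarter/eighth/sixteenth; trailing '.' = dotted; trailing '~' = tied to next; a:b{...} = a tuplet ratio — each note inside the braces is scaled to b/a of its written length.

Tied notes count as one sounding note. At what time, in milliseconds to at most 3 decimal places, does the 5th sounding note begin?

1. 0.0ms @ 0 + 465.116ms (4/3)
2. 465.116ms @ 4/3 + 232.558ms (2/3)
3. 697.674ms @ 2 + 697.674ms (2)
4. 1395.349ms @ 4 + 697.674ms (2)
5. 2093.023ms @ 6 + 523.256ms (3/2)
6. 2616.279ms @ 15/2 + 87.209ms (1/4)
7. 2703.488ms @ 31/4 + 87.209ms (1/4)

note 5 onset = 6b = 2093.023ms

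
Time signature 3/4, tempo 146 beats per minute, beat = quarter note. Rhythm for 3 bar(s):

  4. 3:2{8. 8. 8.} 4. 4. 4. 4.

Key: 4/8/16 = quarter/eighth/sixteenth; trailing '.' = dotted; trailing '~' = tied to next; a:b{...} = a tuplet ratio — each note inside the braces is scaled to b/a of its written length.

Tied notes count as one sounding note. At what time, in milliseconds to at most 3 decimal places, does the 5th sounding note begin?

note 5 onset = 3b = 1232.877ms

1. 0.0ms @ 0 + 616.438ms (3/2)
2. 616.438ms @ 3/2 + 205.479ms (1/2)
3. 821.918ms @ 2 + 205.479ms (1/2)
4. 1027.397ms @ 5/2 + 205.479ms (1/2)
5. 1232.877ms @ 3 + 616.438ms (3/2)
6. 1849.315ms @ 9/2 + 616.438ms (3/2)
7. 2465.753ms @ 6 + 616.438ms (3/2)
8. 3082.192ms @ 15/2 + 616.438ms (3/2)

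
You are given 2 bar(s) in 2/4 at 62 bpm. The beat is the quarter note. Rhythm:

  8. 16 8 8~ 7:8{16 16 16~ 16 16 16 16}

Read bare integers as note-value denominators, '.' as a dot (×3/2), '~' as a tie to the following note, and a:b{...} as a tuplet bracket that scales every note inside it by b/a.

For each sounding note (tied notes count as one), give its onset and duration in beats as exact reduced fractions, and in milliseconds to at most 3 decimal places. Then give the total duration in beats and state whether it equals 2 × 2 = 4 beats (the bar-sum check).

1) 0.0ms=0b +725.806ms=3/4b
2) 725.806ms=3/4b +241.935ms=1/4b
3) 967.742ms=1b +483.871ms=1/2b
4) 1451.613ms=3/2b +760.369ms=11/14b
5) 2211.982ms=16/7b +276.498ms=2/7b
6) 2488.479ms=18/7b +552.995ms=4/7b
7) 3041.475ms=22/7b +276.498ms=2/7b
8) 3317.972ms=24/7b +276.498ms=2/7b
9) 3594.47ms=26/7b +276.498ms=2/7b
Σ=4b of 4 (62bpm 2/4) — PASS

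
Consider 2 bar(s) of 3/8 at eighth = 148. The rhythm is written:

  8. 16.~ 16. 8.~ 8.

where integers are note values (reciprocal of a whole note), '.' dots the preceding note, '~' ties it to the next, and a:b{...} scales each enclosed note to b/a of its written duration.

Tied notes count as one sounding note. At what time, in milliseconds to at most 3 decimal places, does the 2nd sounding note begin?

1. 0.0ms @ 0 + 608.108ms (3/2)
2. 608.108ms @ 3/2 + 608.108ms (3/2)
3. 1216.216ms @ 3 + 1216.216ms (3)

note 2 onset = 3/2b = 608.108ms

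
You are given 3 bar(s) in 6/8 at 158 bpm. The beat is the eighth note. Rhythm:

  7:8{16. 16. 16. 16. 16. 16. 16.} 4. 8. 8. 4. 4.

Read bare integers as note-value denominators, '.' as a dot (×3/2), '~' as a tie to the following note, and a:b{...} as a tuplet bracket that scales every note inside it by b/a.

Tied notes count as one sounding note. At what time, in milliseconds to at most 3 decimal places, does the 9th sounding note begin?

1. 0.0ms @ 0 + 325.497ms (6/7)
2. 325.497ms @ 6/7 + 325.497ms (6/7)
3. 650.995ms @ 12/7 + 325.497ms (6/7)
4. 976.492ms @ 18/7 + 325.497ms (6/7)
5. 1301.989ms @ 24/7 + 325.497ms (6/7)
6. 1627.486ms @ 30/7 + 325.497ms (6/7)
7. 1952.984ms @ 36/7 + 325.497ms (6/7)
8. 2278.481ms @ 6 + 1139.241ms (3)
9. 3417.722ms @ 9 + 569.62ms (3/2)
10. 3987.342ms @ 21/2 + 569.62ms (3/2)
11. 4556.962ms @ 12 + 1139.241ms (3)
12. 5696.203ms @ 15 + 1139.241ms (3)

note 9 onset = 9b = 3417.722ms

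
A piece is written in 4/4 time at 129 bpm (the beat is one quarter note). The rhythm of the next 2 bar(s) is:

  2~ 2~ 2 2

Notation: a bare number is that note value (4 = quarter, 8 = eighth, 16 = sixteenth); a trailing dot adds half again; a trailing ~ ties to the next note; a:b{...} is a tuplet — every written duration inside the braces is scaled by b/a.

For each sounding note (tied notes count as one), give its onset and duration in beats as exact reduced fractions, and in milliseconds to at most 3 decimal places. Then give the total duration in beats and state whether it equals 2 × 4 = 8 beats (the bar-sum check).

1) 0.0ms=0b +2790.698ms=6b
2) 2790.698ms=6b +930.233ms=2b
Σ=8b of 8 (129bpm 4/4) — PASS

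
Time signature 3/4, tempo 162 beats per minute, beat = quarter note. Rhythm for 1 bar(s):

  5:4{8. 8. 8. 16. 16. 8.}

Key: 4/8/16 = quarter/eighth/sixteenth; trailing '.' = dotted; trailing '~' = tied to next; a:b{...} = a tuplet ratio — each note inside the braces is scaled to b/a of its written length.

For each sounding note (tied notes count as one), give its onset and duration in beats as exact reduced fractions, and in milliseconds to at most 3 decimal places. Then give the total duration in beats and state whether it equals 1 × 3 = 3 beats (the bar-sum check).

1) 0.0ms=0b +222.222ms=3/5b
2) 222.222ms=3/5b +222.222ms=3/5b
3) 444.444ms=6/5b +222.222ms=3/5b
4) 666.667ms=9/5b +111.111ms=3/10b
5) 777.778ms=21/10b +111.111ms=3/10b
6) 888.889ms=12/5b +222.222ms=3/5b
Σ=3b of 3 (162bpm 3/4) — PASS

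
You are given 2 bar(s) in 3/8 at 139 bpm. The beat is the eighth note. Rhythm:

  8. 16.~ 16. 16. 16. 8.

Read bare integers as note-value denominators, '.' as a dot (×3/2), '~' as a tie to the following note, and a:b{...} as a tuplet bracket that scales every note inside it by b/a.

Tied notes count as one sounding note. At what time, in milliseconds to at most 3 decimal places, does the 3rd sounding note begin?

note 3 onset = 3b = 1294.964ms

1. 0.0ms @ 0 + 647.482ms (3/2)
2. 647.482ms @ 3/2 + 647.482ms (3/2)
3. 1294.964ms @ 3 + 323.741ms (3/4)
4. 1618.705ms @ 15/4 + 323.741ms (3/4)
5. 1942.446ms @ 9/2 + 647.482ms (3/2)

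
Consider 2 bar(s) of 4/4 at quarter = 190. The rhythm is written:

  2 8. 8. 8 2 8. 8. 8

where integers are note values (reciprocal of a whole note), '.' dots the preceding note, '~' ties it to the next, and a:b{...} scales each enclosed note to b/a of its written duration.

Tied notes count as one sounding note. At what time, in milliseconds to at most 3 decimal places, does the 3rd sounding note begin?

note 3 onset = 11/4b = 868.421ms

1. 0.0ms @ 0 + 631.579ms (2)
2. 631.579ms @ 2 + 236.842ms (3/4)
3. 868.421ms @ 11/4 + 236.842ms (3/4)
4. 1105.263ms @ 7/2 + 157.895ms (1/2)
5. 1263.158ms @ 4 + 631.579ms (2)
6. 1894.737ms @ 6 + 236.842ms (3/4)
7. 2131.579ms @ 27/4 + 236.842ms (3/4)
8. 2368.421ms @ 15/2 + 157.895ms (1/2)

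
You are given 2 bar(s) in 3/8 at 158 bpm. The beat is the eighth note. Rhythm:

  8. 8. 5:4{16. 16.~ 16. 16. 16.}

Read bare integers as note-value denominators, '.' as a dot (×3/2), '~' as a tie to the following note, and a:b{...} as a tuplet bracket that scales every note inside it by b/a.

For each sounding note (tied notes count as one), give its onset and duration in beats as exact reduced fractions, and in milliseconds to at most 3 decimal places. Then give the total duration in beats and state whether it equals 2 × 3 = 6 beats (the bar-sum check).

1) 0.0ms=0b +569.62ms=3/2b
2) 569.62ms=3/2b +569.62ms=3/2b
3) 1139.241ms=3b +227.848ms=3/5b
4) 1367.089ms=18/5b +455.696ms=6/5b
5) 1822.785ms=24/5b +227.848ms=3/5b
6) 2050.633ms=27/5b +227.848ms=3/5b
Σ=6b of 6 (158bpm 3/8) — PASS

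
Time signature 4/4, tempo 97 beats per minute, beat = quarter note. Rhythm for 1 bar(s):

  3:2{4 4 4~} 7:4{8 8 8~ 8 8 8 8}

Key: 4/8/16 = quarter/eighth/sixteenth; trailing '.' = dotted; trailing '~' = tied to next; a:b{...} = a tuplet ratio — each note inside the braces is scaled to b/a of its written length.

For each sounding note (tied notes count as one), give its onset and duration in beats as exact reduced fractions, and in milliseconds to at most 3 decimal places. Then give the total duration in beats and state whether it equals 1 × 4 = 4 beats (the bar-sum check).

1) 0.0ms=0b +412.371ms=2/3b
2) 412.371ms=2/3b +412.371ms=2/3b
3) 824.742ms=4/3b +589.102ms=20/21b
4) 1413.844ms=16/7b +176.73ms=2/7b
5) 1590.574ms=18/7b +353.461ms=4/7b
6) 1944.035ms=22/7b +176.73ms=2/7b
7) 2120.766ms=24/7b +176.73ms=2/7b
8) 2297.496ms=26/7b +176.73ms=2/7b
Σ=4b of 4 (97bpm 4/4) — PASS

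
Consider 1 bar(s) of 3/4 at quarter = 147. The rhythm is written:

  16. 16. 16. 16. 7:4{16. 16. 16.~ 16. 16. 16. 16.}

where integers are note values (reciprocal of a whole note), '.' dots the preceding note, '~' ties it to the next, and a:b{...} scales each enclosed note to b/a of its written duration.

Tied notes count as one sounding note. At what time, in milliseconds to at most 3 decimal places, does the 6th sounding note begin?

note 6 onset = 12/7b = 699.708ms

1. 0.0ms @ 0 + 153.061ms (3/8)
2. 153.061ms @ 3/8 + 153.061ms (3/8)
3. 306.122ms @ 3/4 + 153.061ms (3/8)
4. 459.184ms @ 9/8 + 153.061ms (3/8)
5. 612.245ms @ 3/2 + 87.464ms (3/14)
6. 699.708ms @ 12/7 + 87.464ms (3/14)
7. 787.172ms @ 27/14 + 174.927ms (3/7)
8. 962.099ms @ 33/14 + 87.464ms (3/14)
9. 1049.563ms @ 18/7 + 87.464ms (3/14)
10. 1137.026ms @ 39/14 + 87.464ms (3/14)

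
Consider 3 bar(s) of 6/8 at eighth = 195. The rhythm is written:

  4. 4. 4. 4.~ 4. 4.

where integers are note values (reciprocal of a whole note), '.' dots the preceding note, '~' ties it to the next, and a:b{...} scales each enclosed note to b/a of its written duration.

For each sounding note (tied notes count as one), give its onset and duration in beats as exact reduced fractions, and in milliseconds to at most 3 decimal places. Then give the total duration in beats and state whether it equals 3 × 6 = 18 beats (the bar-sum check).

1) 0.0ms=0b +923.077ms=3b
2) 923.077ms=3b +923.077ms=3b
3) 1846.154ms=6b +923.077ms=3b
4) 2769.231ms=9b +1846.154ms=6b
5) 4615.385ms=15b +923.077ms=3b
Σ=18b of 18 (195bpm 6/8) — PASS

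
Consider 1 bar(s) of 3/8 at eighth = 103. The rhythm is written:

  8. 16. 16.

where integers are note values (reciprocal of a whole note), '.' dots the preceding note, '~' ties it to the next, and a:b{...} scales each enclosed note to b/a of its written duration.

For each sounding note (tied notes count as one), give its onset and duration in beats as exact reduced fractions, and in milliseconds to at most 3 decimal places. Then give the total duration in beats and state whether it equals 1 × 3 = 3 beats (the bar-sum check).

1) 0.0ms=0b +873.786ms=3/2b
2) 873.786ms=3/2b +436.893ms=3/4b
3) 1310.68ms=9/4b +436.893ms=3/4b
Σ=3b of 3 (103bpm 3/8) — PASS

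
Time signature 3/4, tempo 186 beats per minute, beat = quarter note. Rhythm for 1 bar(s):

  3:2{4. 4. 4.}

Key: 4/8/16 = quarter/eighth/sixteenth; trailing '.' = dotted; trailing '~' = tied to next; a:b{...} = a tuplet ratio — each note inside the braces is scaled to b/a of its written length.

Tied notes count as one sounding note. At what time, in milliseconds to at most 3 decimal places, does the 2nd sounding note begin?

note 2 onset = 1b = 322.581ms

1. 0.0ms @ 0 + 322.581ms (1)
2. 322.581ms @ 1 + 322.581ms (1)
3. 645.161ms @ 2 + 322.581ms (1)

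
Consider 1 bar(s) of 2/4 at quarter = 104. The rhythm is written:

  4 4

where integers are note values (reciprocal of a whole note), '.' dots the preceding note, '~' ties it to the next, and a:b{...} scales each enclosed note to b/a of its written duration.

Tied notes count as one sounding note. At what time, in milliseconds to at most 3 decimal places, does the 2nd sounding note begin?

note 2 onset = 1b = 576.923ms

1. 0.0ms @ 0 + 576.923ms (1)
2. 576.923ms @ 1 + 576.923ms (1)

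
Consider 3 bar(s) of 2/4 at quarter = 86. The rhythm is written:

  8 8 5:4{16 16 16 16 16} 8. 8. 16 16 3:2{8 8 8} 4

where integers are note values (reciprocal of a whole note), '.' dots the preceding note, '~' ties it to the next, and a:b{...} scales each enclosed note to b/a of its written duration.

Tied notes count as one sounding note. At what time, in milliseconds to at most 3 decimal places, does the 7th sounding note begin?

1. 0.0ms @ 0 + 348.837ms (1/2)
2. 348.837ms @ 1/2 + 348.837ms (1/2)
3. 697.674ms @ 1 + 139.535ms (1/5)
4. 837.209ms @ 6/5 + 139.535ms (1/5)
5. 976.744ms @ 7/5 + 139.535ms (1/5)
6. 1116.279ms @ 8/5 + 139.535ms (1/5)
7. 1255.814ms @ 9/5 + 139.535ms (1/5)
8. 1395.349ms @ 2 + 523.256ms (3/4)
9. 1918.605ms @ 11/4 + 523.256ms (3/4)
10. 2441.86ms @ 7/2 + 174.419ms (1/4)
11. 2616.279ms @ 15/4 + 174.419ms (1/4)
12. 2790.698ms @ 4 + 232.558ms (1/3)
13. 3023.256ms @ 13/3 + 232.558ms (1/3)
14. 3255.814ms @ 14/3 + 232.558ms (1/3)
15. 3488.372ms @ 5 + 697.674ms (1)

note 7 onset = 9/5b = 1255.814ms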